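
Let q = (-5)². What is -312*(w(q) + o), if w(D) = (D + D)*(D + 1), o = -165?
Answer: -354120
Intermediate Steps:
q = 25
w(D) = 2*D*(1 + D) (w(D) = (2*D)*(1 + D) = 2*D*(1 + D))
-312*(w(q) + o) = -312*(2*25*(1 + 25) - 165) = -312*(2*25*26 - 165) = -312*(1300 - 165) = -312*1135 = -354120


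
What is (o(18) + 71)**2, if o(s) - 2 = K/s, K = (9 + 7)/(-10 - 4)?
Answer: 21114025/3969 ≈ 5319.7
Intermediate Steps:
K = -8/7 (K = 16/(-14) = 16*(-1/14) = -8/7 ≈ -1.1429)
o(s) = 2 - 8/(7*s)
(o(18) + 71)**2 = ((2 - 8/7/18) + 71)**2 = ((2 - 8/7*1/18) + 71)**2 = ((2 - 4/63) + 71)**2 = (122/63 + 71)**2 = (4595/63)**2 = 21114025/3969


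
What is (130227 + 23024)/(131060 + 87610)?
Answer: 153251/218670 ≈ 0.70083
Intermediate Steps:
(130227 + 23024)/(131060 + 87610) = 153251/218670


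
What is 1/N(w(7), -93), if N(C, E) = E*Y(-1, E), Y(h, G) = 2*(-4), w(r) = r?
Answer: 1/744 ≈ 0.0013441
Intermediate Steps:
Y(h, G) = -8
N(C, E) = -8*E (N(C, E) = E*(-8) = -8*E)
1/N(w(7), -93) = 1/(-8*(-93)) = 1/744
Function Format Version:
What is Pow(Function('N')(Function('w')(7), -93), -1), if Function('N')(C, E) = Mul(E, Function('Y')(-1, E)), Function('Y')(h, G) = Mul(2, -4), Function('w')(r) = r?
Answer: Rational(1, 744) ≈ 0.0013441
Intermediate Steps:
Function('Y')(h, G) = -8
Function('N')(C, E) = Mul(-8, E) (Function('N')(C, E) = Mul(E, -8) = Mul(-8, E))
Pow(Function('N')(Function('w')(7), -93), -1) = Pow(Mul(-8, -93), -1) = Pow(744, -1) = Rational(1, 744)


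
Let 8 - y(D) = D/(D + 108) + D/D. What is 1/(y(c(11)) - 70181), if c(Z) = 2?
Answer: -55/3859571 ≈ -1.4250e-5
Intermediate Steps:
y(D) = 7 - D/(108 + D) (y(D) = 8 - (D/(D + 108) + D/D) = 8 - (D/(108 + D) + 1) = 8 - (1 + D/(108 + D)) = 8 + (-1 - D/(108 + D)) = 7 - D/(108 + D))
1/(y(c(11)) - 70181) = 1/(6*(126 + 2)/(108 + 2) - 70181) = 1/(6*128/110 - 70181) = 1/(6*(1/110)*128 - 70181) = 1/(384/55 - 70181) = 1/(-3859571/55) = -55/3859571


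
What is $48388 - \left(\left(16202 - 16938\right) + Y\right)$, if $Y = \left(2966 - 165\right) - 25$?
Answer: $46348$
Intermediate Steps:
$Y = 2776$ ($Y = 2801 - 25 = 2776$)
$48388 - \left(\left(16202 - 16938\right) + Y\right) = 48388 - \left(\left(16202 - 16938\right) + 2776\right) = 48388 - \left(-736 + 2776\right) = 48388 - 2040 = 46348$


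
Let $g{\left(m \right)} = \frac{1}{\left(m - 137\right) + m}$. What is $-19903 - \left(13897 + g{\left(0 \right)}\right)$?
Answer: $- \frac{4630599}{137} \approx -33800.0$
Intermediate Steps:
$g{\left(m \right)} = \frac{1}{-137 + 2 m}$ ($g{\left(m \right)} = \frac{1}{\left(-137 + m\right) + m} = \frac{1}{-137 + 2 m}$)
$-19903 - \left(13897 + g{\left(0 \right)}\right) = -19903 - \left(13897 + \frac{1}{-137 + 2 \cdot 0}\right) = -19903 - \left(13897 + \frac{1}{-137 + 0}\right) = -19903 - \frac{1903888}{137} = - \frac{4630599}{137}$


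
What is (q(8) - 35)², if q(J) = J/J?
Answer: 1156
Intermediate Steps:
q(J) = 1
(q(8) - 35)² = (1 - 35)² = (-34)² = 1156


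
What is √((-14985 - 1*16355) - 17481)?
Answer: I*√48821 ≈ 220.95*I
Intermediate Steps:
√((-14985 - 1*16355) - 17481) = √((-14985 - 16355) - 17481) = √(-31340 - 17481) = √(-48821) = I*√48821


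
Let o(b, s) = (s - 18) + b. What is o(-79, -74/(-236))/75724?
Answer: -11409/8935432 ≈ -0.0012768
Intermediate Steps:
o(b, s) = -18 + b + s (o(b, s) = (-18 + s) + b = -18 + b + s)
o(-79, -74/(-236))/75724 = (-18 - 79 - 74/(-236))/75724 = (-18 - 79 - 74*(-1/236))*(1/75724) = (-18 - 79 + 37/118)*(1/75724) = -11409/118*1/75724 = -11409/8935432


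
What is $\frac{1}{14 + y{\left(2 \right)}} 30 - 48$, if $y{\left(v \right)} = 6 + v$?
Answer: $- \frac{513}{11} \approx -46.636$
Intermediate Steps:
$\frac{1}{14 + y{\left(2 \right)}} 30 - 48 = \frac{1}{14 + \left(6 + 2\right)} 30 - 48 = \frac{1}{14 + 8} \cdot 30 - 48 = \frac{1}{22} \cdot 30 - 48 = \frac{15}{11} - 48 = - \frac{513}{11}$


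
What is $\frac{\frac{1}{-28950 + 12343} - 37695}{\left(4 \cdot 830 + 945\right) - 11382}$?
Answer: $\frac{626000866}{118192019} \approx 5.2965$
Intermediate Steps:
$\frac{\frac{1}{-28950 + 12343} - 37695}{\left(4 \cdot 830 + 945\right) - 11382} = \frac{\frac{1}{-16607} - 37695}{\left(3320 + 945\right) - 11382} = \frac{- \frac{1}{16607} - 37695}{4265 - 11382} = - \frac{626000866}{16607 \left(-7117\right)} = \left(- \frac{626000866}{16607}\right) \left(- \frac{1}{7117}\right) = \frac{626000866}{118192019}$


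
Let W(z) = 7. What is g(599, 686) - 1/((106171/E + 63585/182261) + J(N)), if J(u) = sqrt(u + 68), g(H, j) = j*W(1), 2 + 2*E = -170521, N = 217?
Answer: 1318238675207605079453225011/274518854863707803893316 - 965947286081034405009*sqrt(285)/274518854863707803893316 ≈ 4801.9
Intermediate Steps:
E = -170523/2 (E = -1 + (1/2)*(-170521) = -1 - 170521/2 = -170523/2 ≈ -85262.)
g(H, j) = 7*j (g(H, j) = j*7 = 7*j)
J(u) = sqrt(68 + u)
g(599, 686) - 1/((106171/E + 63585/182261) + J(N)) = 7*686 - 1/((106171/(-170523/2) + 63585/182261) + sqrt(68 + 217)) = 4802 - 1/((106171*(-2/170523) + 63585*(1/182261)) + sqrt(285)) = 4802 - 1/((-212342/170523 + 63585/182261) + sqrt(285)) = 4802 - 1/(-27858960307/31079692503 + sqrt(285))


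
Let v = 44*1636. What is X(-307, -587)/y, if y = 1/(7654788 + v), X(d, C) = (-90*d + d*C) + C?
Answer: 1601388950544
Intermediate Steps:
X(d, C) = C - 90*d + C*d (X(d, C) = (-90*d + C*d) + C = C - 90*d + C*d)
v = 71984
y = 1/7726772 (y = 1/(7654788 + 71984) = 1/7726772 ≈ 1.2942e-7)
X(-307, -587)/y = (-587 - 90*(-307) - 587*(-307))/(1/7726772) = (-587 + 27630 + 180209)*7726772 = 207252*7726772 = 1601388950544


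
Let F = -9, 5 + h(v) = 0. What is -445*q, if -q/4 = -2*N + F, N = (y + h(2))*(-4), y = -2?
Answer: -115700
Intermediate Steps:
h(v) = -5 (h(v) = -5 + 0 = -5)
N = 28 (N = (-2 - 5)*(-4) = -7*(-4) = 28)
q = 260 (q = -4*(-2*28 - 9) = -4*(-56 - 9) = -4*(-65) = 260)
-445*q = -445*260 = -115700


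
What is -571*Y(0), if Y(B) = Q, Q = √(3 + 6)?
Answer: -1713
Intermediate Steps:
Q = 3 (Q = √9 = 3)
Y(B) = 3
-571*Y(0) = -571*3 = -1713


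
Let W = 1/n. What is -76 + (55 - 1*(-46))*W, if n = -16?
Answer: -1317/16 ≈ -82.313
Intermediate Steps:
W = -1/16 (W = 1/(-16) = -1/16 ≈ -0.062500)
-76 + (55 - 1*(-46))*W = -76 + (55 - 1*(-46))*(-1/16) = -76 + (55 + 46)*(-1/16) = -76 + 101*(-1/16) = -76 - 101/16 = -1317/16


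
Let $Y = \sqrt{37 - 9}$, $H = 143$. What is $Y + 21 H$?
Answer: $3003 + 2 \sqrt{7} \approx 3008.3$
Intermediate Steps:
$Y = 2 \sqrt{7}$ ($Y = \sqrt{28} = 2 \sqrt{7} \approx 5.2915$)
$Y + 21 H = 2 \sqrt{7} + 21 \cdot 143 = 2 \sqrt{7} + 3003 = 3003 + 2 \sqrt{7}$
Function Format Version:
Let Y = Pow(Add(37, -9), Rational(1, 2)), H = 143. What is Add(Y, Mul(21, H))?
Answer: Add(3003, Mul(2, Pow(7, Rational(1, 2)))) ≈ 3008.3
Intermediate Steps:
Y = Mul(2, Pow(7, Rational(1, 2))) (Y = Pow(28, Rational(1, 2)) = Mul(2, Pow(7, Rational(1, 2))) ≈ 5.2915)
Add(Y, Mul(21, H)) = Add(Mul(2, Pow(7, Rational(1, 2))), Mul(21, 143)) = Add(Mul(2, Pow(7, Rational(1, 2))), 3003) = Add(3003, Mul(2, Pow(7, Rational(1, 2))))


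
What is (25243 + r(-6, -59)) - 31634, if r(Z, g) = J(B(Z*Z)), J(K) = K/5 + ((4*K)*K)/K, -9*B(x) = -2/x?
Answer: -1725563/270 ≈ -6391.0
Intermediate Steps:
B(x) = 2/(9*x) (B(x) = -(-2)/(9*x) = 2/(9*x))
J(K) = 21*K/5 (J(K) = K*(⅕) + (4*K²)/K = K/5 + 4*K = 21*K/5)
r(Z, g) = 14/(15*Z²) (r(Z, g) = 21*(2/(9*((Z*Z))))/5 = 21*(2/(9*(Z²)))/5 = 21*(2/(9*Z²))/5 = 14/(15*Z²))
(25243 + r(-6, -59)) - 31634 = (25243 + (14/15)/(-6)²) - 31634 = (25243 + (14/15)*(1/36)) - 31634 = (25243 + 7/270) - 31634 = 6815617/270 - 31634 = -1725563/270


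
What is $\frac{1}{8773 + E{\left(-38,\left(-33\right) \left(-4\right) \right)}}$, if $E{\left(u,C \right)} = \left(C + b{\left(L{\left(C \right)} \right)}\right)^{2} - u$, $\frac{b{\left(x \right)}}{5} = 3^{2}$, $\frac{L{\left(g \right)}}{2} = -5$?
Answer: $\frac{1}{40140} \approx 2.4913 \cdot 10^{-5}$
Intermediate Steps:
$L{\left(g \right)} = -10$ ($L{\left(g \right)} = 2 \left(-5\right) = -10$)
$b{\left(x \right)} = 45$ ($b{\left(x \right)} = 5 \cdot 3^{2} = 5 \cdot 9 = 45$)
$E{\left(u,C \right)} = \left(45 + C\right)^{2} - u$ ($E{\left(u,C \right)} = \left(C + 45\right)^{2} - u = \left(45 + C\right)^{2} - u$)
$\frac{1}{8773 + E{\left(-38,\left(-33\right) \left(-4\right) \right)}} = \frac{1}{8773 - \left(-38 - \left(45 - -132\right)^{2}\right)} = \frac{1}{8773 + \left(\left(45 + 132\right)^{2} + 38\right)} = \frac{1}{8773 + \left(177^{2} + 38\right)} = \frac{1}{8773 + \left(31329 + 38\right)} = \frac{1}{8773 + 31367} = \frac{1}{40140}$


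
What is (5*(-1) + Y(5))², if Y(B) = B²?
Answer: 400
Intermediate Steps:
(5*(-1) + Y(5))² = (5*(-1) + 5²)² = (-5 + 25)² = 20² = 400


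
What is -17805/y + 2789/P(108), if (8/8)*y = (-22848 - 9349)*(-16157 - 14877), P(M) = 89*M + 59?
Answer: 2786601343567/9663279621358 ≈ 0.28837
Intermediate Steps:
P(M) = 59 + 89*M
y = 999201698 (y = (-22848 - 9349)*(-16157 - 14877) = -32197*(-31034) = 999201698)
-17805/y + 2789/P(108) = -17805/999201698 + 2789/(59 + 89*108) = -17805*1/999201698 + 2789/(59 + 9612) = -17805/999201698 + 2789/9671 = 2786601343567/9663279621358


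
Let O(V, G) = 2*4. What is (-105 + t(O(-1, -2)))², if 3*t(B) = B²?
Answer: 63001/9 ≈ 7000.1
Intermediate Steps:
O(V, G) = 8
t(B) = B²/3
(-105 + t(O(-1, -2)))² = (-105 + (⅓)*8²)² = (-105 + (⅓)*64)² = (-105 + 64/3)² = (-251/3)² = 63001/9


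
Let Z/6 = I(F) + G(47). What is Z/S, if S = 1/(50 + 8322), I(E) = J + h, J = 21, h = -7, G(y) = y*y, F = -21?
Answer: 111665736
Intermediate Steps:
G(y) = y²
I(E) = 14 (I(E) = 21 - 7 = 14)
S = 1/8372 ≈ 0.00011945
Z = 13338 (Z = 6*(14 + 47²) = 6*(14 + 2209) = 6*2223 = 13338)
Z/S = 13338/(1/8372) = 13338*8372 = 111665736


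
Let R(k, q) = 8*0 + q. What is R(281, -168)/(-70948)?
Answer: 42/17737 ≈ 0.0023679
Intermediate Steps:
R(k, q) = q (R(k, q) = 0 + q = q)
R(281, -168)/(-70948) = -168/(-70948) = -168*(-1/70948) = 42/17737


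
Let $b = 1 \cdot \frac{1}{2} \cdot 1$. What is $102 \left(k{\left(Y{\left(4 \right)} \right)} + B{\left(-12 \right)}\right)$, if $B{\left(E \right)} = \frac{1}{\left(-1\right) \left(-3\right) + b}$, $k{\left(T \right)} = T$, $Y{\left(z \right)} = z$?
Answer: $\frac{3060}{7} \approx 437.14$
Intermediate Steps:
$b = \frac{1}{2}$ ($b = 1 \cdot \frac{1}{2} \cdot 1 = \frac{1}{2} \cdot 1 = \frac{1}{2} \approx 0.5$)
$B{\left(E \right)} = \frac{2}{7}$ ($B{\left(E \right)} = \frac{1}{\left(-1\right) \left(-3\right) + \frac{1}{2}} = \frac{1}{3 + \frac{1}{2}} = \frac{1}{\frac{7}{2}} = \frac{2}{7}$)
$102 \left(k{\left(Y{\left(4 \right)} \right)} + B{\left(-12 \right)}\right) = 102 \left(4 + \frac{2}{7}\right) = 102 \cdot \frac{30}{7} = \frac{3060}{7}$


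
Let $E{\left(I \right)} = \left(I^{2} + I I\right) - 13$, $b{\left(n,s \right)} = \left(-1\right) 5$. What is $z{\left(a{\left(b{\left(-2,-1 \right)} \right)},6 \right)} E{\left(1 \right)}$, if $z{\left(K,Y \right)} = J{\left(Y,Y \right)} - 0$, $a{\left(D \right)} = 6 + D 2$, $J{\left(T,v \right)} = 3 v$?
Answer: $-198$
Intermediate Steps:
$b{\left(n,s \right)} = -5$
$a{\left(D \right)} = 6 + 2 D$
$z{\left(K,Y \right)} = 3 Y$ ($z{\left(K,Y \right)} = 3 Y - 0 = 3 Y + 0 = 3 Y$)
$E{\left(I \right)} = -13 + 2 I^{2}$ ($E{\left(I \right)} = \left(I^{2} + I^{2}\right) - 13 = 2 I^{2} - 13 = -13 + 2 I^{2}$)
$z{\left(a{\left(b{\left(-2,-1 \right)} \right)},6 \right)} E{\left(1 \right)} = 3 \cdot 6 \left(-13 + 2 \cdot 1^{2}\right) = 18 \left(-13 + 2 \cdot 1\right) = 18 \left(-13 + 2\right) = 18 \left(-11\right) = -198$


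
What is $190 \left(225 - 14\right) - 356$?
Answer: $39734$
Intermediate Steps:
$190 \left(225 - 14\right) - 356 = 190 \cdot 211 - 356 = 40090 - 356 = 39734$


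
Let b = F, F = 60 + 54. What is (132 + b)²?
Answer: 60516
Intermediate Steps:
F = 114
b = 114
(132 + b)² = (132 + 114)² = 246² = 60516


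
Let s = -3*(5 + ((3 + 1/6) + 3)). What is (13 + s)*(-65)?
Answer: 2665/2 ≈ 1332.5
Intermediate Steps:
s = -67/2 (s = -3*(5 + ((3 + ⅙) + 3)) = -3*(5 + (19/6 + 3)) = -3*(5 + 37/6) = -3*67/6 = -67/2 ≈ -33.500)
(13 + s)*(-65) = (13 - 67/2)*(-65) = -41/2*(-65) = 2665/2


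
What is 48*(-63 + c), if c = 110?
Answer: 2256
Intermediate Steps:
48*(-63 + c) = 48*(-63 + 110) = 48*47 = 2256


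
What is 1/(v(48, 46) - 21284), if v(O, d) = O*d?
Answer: -1/19076 ≈ -5.2422e-5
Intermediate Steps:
1/(v(48, 46) - 21284) = 1/(48*46 - 21284) = 1/(2208 - 21284) = 1/(-19076) = -1/19076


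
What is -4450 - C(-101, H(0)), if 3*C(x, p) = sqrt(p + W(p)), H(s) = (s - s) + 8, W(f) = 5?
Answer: -4450 - sqrt(13)/3 ≈ -4451.2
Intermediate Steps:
H(s) = 8 (H(s) = 0 + 8 = 8)
C(x, p) = sqrt(5 + p)/3 (C(x, p) = sqrt(p + 5)/3 = sqrt(5 + p)/3)
-4450 - C(-101, H(0)) = -4450 - sqrt(5 + 8)/3 = -4450 - sqrt(13)/3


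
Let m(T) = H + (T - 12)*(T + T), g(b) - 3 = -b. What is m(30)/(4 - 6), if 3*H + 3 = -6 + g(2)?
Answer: -1616/3 ≈ -538.67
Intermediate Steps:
g(b) = 3 - b
H = -8/3 (H = -1 + (-6 + (3 - 1*2))/3 = -1 + (-6 + (3 - 2))/3 = -1 + (-6 + 1)/3 = -1 + (⅓)*(-5) = -1 - 5/3 = -8/3 ≈ -2.6667)
m(T) = -8/3 + 2*T*(-12 + T) (m(T) = -8/3 + (T - 12)*(T + T) = -8/3 + (-12 + T)*(2*T) = -8/3 + 2*T*(-12 + T))
m(30)/(4 - 6) = (-8/3 - 24*30 + 2*30²)/(4 - 6) = (-8/3 - 720 + 2*900)/(-2) = -(-8/3 - 720 + 1800)/2 = -½*3232/3 = -1616/3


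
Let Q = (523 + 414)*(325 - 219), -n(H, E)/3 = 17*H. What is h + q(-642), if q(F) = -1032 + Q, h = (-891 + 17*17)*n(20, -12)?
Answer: 712330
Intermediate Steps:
n(H, E) = -51*H
Q = 99322 (Q = 937*106 = 99322)
h = 614040 (h = (-891 + 17*17)*(-51*20) = (-891 + 289)*(-1020) = -602*(-1020) = 614040)
q(F) = 98290 (q(F) = -1032 + 99322 = 98290)
h + q(-642) = 614040 + 98290 = 712330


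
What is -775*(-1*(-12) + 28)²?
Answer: -1240000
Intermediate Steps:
-775*(-1*(-12) + 28)² = -775*(12 + 28)² = -775*40² = -775*1600 = -1240000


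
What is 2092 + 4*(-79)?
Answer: 1776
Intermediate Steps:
2092 + 4*(-79) = 2092 - 316 = 1776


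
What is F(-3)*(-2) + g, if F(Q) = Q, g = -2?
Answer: 4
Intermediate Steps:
F(-3)*(-2) + g = -3*(-2) - 2 = 6 - 2 = 4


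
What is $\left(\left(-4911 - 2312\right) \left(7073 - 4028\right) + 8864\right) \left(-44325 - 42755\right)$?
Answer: $1914468690680$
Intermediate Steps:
$\left(\left(-4911 - 2312\right) \left(7073 - 4028\right) + 8864\right) \left(-44325 - 42755\right) = \left(\left(-7223\right) 3045 + 8864\right) \left(-87080\right) = \left(-21994035 + 8864\right) \left(-87080\right) = \left(-21985171\right) \left(-87080\right) = 1914468690680$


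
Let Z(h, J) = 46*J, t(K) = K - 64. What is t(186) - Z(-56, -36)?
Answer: 1778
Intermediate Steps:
t(K) = -64 + K
t(186) - Z(-56, -36) = (-64 + 186) - 46*(-36) = 122 - 1*(-1656) = 122 + 1656 = 1778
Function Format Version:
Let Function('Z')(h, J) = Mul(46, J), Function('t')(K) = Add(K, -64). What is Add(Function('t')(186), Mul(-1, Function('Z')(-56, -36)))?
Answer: 1778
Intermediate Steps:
Function('t')(K) = Add(-64, K)
Add(Function('t')(186), Mul(-1, Function('Z')(-56, -36))) = Add(Add(-64, 186), Mul(-1, Mul(46, -36))) = Add(122, Mul(-1, -1656)) = Add(122, 1656) = 1778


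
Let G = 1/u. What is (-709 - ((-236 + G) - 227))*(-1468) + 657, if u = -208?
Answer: 18812453/52 ≈ 3.6178e+5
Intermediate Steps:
G = -1/208 (G = 1/(-208) = -1/208 ≈ -0.0048077)
(-709 - ((-236 + G) - 227))*(-1468) + 657 = (-709 - ((-236 - 1/208) - 227))*(-1468) + 657 = (-709 - (-49089/208 - 227))*(-1468) + 657 = (-709 - 1*(-96305/208))*(-1468) + 657 = (-709 + 96305/208)*(-1468) + 657 = -51167/208*(-1468) + 657 = 18778289/52 + 657 = 18812453/52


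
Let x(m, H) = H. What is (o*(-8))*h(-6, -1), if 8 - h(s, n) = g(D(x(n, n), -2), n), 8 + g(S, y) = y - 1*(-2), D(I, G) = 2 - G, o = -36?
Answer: 4320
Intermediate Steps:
g(S, y) = -6 + y (g(S, y) = -8 + (y - 1*(-2)) = -8 + (y + 2) = -8 + (2 + y) = -6 + y)
h(s, n) = 14 - n (h(s, n) = 8 - (-6 + n) = 8 + (6 - n) = 14 - n)
(o*(-8))*h(-6, -1) = (-36*(-8))*(14 - 1*(-1)) = 288*(14 + 1) = 288*15 = 4320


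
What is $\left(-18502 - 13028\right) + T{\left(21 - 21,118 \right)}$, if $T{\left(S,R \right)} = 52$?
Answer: $-31478$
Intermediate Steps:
$\left(-18502 - 13028\right) + T{\left(21 - 21,118 \right)} = \left(-18502 - 13028\right) + 52 = -31530 + 52 = -31478$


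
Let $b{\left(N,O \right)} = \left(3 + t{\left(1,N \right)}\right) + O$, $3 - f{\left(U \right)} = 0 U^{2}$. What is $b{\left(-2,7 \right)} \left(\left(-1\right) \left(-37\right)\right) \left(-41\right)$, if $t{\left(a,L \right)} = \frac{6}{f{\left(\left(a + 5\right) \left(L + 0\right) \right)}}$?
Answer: $-18204$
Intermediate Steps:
$f{\left(U \right)} = 3$ ($f{\left(U \right)} = 3 - 0 U^{2} = 3 - 0 = 3 + 0 = 3$)
$t{\left(a,L \right)} = 2$ ($t{\left(a,L \right)} = \frac{6}{3} = 6 \cdot \frac{1}{3} = 2$)
$b{\left(N,O \right)} = 5 + O$ ($b{\left(N,O \right)} = \left(3 + 2\right) + O = 5 + O$)
$b{\left(-2,7 \right)} \left(\left(-1\right) \left(-37\right)\right) \left(-41\right) = \left(5 + 7\right) \left(\left(-1\right) \left(-37\right)\right) \left(-41\right) = 12 \cdot 37 \left(-41\right) = 444 \left(-41\right) = -18204$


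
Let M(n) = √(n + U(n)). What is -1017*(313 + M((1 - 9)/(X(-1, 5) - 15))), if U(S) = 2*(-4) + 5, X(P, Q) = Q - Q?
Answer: -318321 - 339*I*√555/5 ≈ -3.1832e+5 - 1597.3*I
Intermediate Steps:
X(P, Q) = 0
U(S) = -3 (U(S) = -8 + 5 = -3)
M(n) = √(-3 + n) (M(n) = √(n - 3) = √(-3 + n))
-1017*(313 + M((1 - 9)/(X(-1, 5) - 15))) = -1017*(313 + √(-3 + (1 - 9)/(0 - 15))) = -1017*(313 + √(-3 - 8/(-15))) = -1017*(313 + √(-3 - 8*(-1/15))) = -1017*(313 + √(-3 + 8/15)) = -1017*(313 + √(-37/15)) = -1017*(313 + I*√555/15) = -318321 - 339*I*√555/5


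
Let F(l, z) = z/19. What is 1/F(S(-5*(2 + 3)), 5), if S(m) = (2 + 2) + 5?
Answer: 19/5 ≈ 3.8000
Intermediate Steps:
S(m) = 9 (S(m) = 4 + 5 = 9)
F(l, z) = z/19 (F(l, z) = z*(1/19) = z/19)
1/F(S(-5*(2 + 3)), 5) = 1/((1/19)*5) = 1/(5/19) = 19/5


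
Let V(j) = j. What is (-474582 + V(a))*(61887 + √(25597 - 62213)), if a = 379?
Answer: -29347001061 - 948406*I*√9154 ≈ -2.9347e+10 - 9.074e+7*I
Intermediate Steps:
(-474582 + V(a))*(61887 + √(25597 - 62213)) = (-474582 + 379)*(61887 + √(25597 - 62213)) = -474203*(61887 + √(-36616)) = -474203*(61887 + 2*I*√9154) = -29347001061 - 948406*I*√9154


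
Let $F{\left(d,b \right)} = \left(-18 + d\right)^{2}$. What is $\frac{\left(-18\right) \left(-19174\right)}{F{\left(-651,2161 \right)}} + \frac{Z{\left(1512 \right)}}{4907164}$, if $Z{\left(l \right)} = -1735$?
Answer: $\frac{188093645257}{244028358556} \approx 0.77079$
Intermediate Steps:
$\frac{\left(-18\right) \left(-19174\right)}{F{\left(-651,2161 \right)}} + \frac{Z{\left(1512 \right)}}{4907164} = \frac{\left(-18\right) \left(-19174\right)}{\left(-18 - 651\right)^{2}} - \frac{1735}{4907164} = \frac{345132}{\left(-669\right)^{2}} - \frac{1735}{4907164} = \frac{345132}{447561} - \frac{1735}{4907164} = 345132 \cdot \frac{1}{447561} - \frac{1735}{4907164} = \frac{38348}{49729} - \frac{1735}{4907164} = \frac{188093645257}{244028358556}$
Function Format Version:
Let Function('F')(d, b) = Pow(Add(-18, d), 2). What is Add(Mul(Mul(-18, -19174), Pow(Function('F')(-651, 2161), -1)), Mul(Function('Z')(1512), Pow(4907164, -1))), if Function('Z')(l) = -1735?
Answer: Rational(188093645257, 244028358556) ≈ 0.77079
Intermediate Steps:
Add(Mul(Mul(-18, -19174), Pow(Function('F')(-651, 2161), -1)), Mul(Function('Z')(1512), Pow(4907164, -1))) = Add(Mul(Mul(-18, -19174), Pow(Pow(Add(-18, -651), 2), -1)), Mul(-1735, Pow(4907164, -1))) = Add(Mul(345132, Pow(Pow(-669, 2), -1)), Mul(-1735, Rational(1, 4907164))) = Add(Mul(345132, Pow(447561, -1)), Rational(-1735, 4907164)) = Add(Mul(345132, Rational(1, 447561)), Rational(-1735, 4907164)) = Add(Rational(38348, 49729), Rational(-1735, 4907164)) = Rational(188093645257, 244028358556)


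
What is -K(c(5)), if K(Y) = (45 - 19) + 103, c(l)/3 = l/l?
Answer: -129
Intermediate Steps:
c(l) = 3 (c(l) = 3*(l/l) = 3*1 = 3)
K(Y) = 129 (K(Y) = 26 + 103 = 129)
-K(c(5)) = -1*129 = -129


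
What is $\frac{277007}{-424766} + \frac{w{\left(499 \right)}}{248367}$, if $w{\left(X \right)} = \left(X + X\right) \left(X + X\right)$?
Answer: $\frac{354269237495}{105497857122} \approx 3.3581$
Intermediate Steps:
$w{\left(X \right)} = 4 X^{2}$ ($w{\left(X \right)} = 2 X 2 X = 4 X^{2}$)
$\frac{277007}{-424766} + \frac{w{\left(499 \right)}}{248367} = \frac{277007}{-424766} + \frac{4 \cdot 499^{2}}{248367} = 277007 \left(- \frac{1}{424766}\right) + 4 \cdot 249001 \cdot \frac{1}{248367} = - \frac{277007}{424766} + 996004 \cdot \frac{1}{248367} = - \frac{277007}{424766} + \frac{996004}{248367} = \frac{354269237495}{105497857122}$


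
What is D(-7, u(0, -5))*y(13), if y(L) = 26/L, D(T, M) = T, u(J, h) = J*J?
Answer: -14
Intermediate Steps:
u(J, h) = J**2
D(-7, u(0, -5))*y(13) = -182/13 = -7*2 = -14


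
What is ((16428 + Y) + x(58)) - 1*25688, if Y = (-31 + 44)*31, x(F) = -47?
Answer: -8904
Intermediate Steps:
Y = 403 (Y = 13*31 = 403)
((16428 + Y) + x(58)) - 1*25688 = ((16428 + 403) - 47) - 1*25688 = (16831 - 47) - 25688 = 16784 - 25688 = -8904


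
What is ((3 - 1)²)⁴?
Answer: 256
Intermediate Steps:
((3 - 1)²)⁴ = (2²)⁴ = 4⁴ = 256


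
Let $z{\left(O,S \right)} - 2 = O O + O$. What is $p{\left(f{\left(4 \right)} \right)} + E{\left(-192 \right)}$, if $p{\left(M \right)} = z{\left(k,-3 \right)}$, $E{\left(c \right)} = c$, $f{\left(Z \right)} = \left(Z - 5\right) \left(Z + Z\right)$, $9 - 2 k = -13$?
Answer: $-58$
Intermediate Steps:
$k = 11$ ($k = \frac{9}{2} - - \frac{13}{2} = \frac{9}{2} + \frac{13}{2} = 11$)
$f{\left(Z \right)} = 2 Z \left(-5 + Z\right)$ ($f{\left(Z \right)} = \left(-5 + Z\right) 2 Z = 2 Z \left(-5 + Z\right)$)
$z{\left(O,S \right)} = 2 + O + O^{2}$ ($z{\left(O,S \right)} = 2 + \left(O O + O\right) = 2 + \left(O^{2} + O\right) = 2 + \left(O + O^{2}\right) = 2 + O + O^{2}$)
$p{\left(M \right)} = 134$ ($p{\left(M \right)} = 2 + 11 + 11^{2} = 2 + 11 + 121 = 134$)
$p{\left(f{\left(4 \right)} \right)} + E{\left(-192 \right)} = 134 - 192 = -58$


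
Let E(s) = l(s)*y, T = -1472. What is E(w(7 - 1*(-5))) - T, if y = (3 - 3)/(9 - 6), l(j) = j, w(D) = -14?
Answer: 1472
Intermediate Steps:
y = 0 (y = 0/3 = 0*(⅓) = 0)
E(s) = 0 (E(s) = s*0 = 0)
E(w(7 - 1*(-5))) - T = 0 - 1*(-1472) = 0 + 1472 = 1472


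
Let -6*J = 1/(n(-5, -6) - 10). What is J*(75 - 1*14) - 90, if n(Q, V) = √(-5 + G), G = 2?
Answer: -27505/309 + 61*I*√3/618 ≈ -89.013 + 0.17096*I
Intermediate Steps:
n(Q, V) = I*√3 (n(Q, V) = √(-5 + 2) = √(-3) = I*√3)
J = -1/(6*(-10 + I*√3)) (J = -1/(6*(I*√3 - 10)) = -1/(6*(-10 + I*√3)) ≈ 0.016181 + 0.0028027*I)
J*(75 - 1*14) - 90 = (5/309 + I*√3/618)*(75 - 1*14) - 90 = (5/309 + I*√3/618)*(75 - 14) - 90 = (5/309 + I*√3/618)*61 - 90 = (305/309 + 61*I*√3/618) - 90 = -27505/309 + 61*I*√3/618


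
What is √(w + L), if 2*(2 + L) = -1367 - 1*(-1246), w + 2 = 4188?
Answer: √16494/2 ≈ 64.214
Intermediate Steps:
w = 4186 (w = -2 + 4188 = 4186)
L = -125/2 (L = -2 + (-1367 - 1*(-1246))/2 = -2 + (-1367 + 1246)/2 = -2 + (½)*(-121) = -2 - 121/2 = -125/2 ≈ -62.500)
√(w + L) = √(4186 - 125/2) = √(8247/2) = √16494/2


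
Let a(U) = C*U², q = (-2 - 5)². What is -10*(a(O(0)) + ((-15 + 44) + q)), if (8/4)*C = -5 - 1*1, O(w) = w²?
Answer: -780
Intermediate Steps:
C = -3 (C = (-5 - 1*1)/2 = (-5 - 1)/2 = (½)*(-6) = -3)
q = 49 (q = (-7)² = 49)
a(U) = -3*U²
-10*(a(O(0)) + ((-15 + 44) + q)) = -10*(-3*(0²)² + ((-15 + 44) + 49)) = -10*(-3*0² + (29 + 49)) = -10*(-3*0 + 78) = -10*(0 + 78) = -10*78 = -780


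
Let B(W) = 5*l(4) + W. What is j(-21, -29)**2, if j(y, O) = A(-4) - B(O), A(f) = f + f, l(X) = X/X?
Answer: 256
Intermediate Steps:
l(X) = 1
A(f) = 2*f
B(W) = 5 + W (B(W) = 5*1 + W = 5 + W)
j(y, O) = -13 - O (j(y, O) = 2*(-4) - (5 + O) = -8 + (-5 - O) = -13 - O)
j(-21, -29)**2 = (-13 - 1*(-29))**2 = (-13 + 29)**2 = 16**2 = 256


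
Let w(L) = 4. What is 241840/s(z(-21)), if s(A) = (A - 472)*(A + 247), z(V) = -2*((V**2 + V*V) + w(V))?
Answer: 12092/171105 ≈ 0.070670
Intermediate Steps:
z(V) = -8 - 4*V**2 (z(V) = -2*((V**2 + V*V) + 4) = -2*((V**2 + V**2) + 4) = -2*(2*V**2 + 4) = -2*(4 + 2*V**2) = -8 - 4*V**2)
s(A) = (-472 + A)*(247 + A)
241840/s(z(-21)) = 241840/(-116584 + (-8 - 4*(-21)**2)**2 - 225*(-8 - 4*(-21)**2)) = 241840/(-116584 + (-8 - 4*441)**2 - 225*(-8 - 4*441)) = 241840/(-116584 + (-8 - 1764)**2 - 225*(-8 - 1764)) = 241840/(-116584 + (-1772)**2 - 225*(-1772)) = 241840/(-116584 + 3139984 + 398700) = 241840/3422100 = 241840*(1/3422100) = 12092/171105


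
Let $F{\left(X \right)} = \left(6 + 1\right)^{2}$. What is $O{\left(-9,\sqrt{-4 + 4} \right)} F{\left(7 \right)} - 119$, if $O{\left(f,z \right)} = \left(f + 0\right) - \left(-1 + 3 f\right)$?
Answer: $812$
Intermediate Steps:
$F{\left(X \right)} = 49$ ($F{\left(X \right)} = 7^{2} = 49$)
$O{\left(f,z \right)} = 1 - 2 f$ ($O{\left(f,z \right)} = f - \left(-1 + 3 f\right) = 1 - 2 f$)
$O{\left(-9,\sqrt{-4 + 4} \right)} F{\left(7 \right)} - 119 = \left(1 - -18\right) 49 - 119 = \left(1 + 18\right) 49 - 119 = 19 \cdot 49 - 119 = 931 - 119 = 812$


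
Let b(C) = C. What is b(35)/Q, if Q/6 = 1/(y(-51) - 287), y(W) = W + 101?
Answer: -2765/2 ≈ -1382.5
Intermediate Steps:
y(W) = 101 + W
Q = -2/79 (Q = 6/((101 - 51) - 287) = 6/(50 - 287) = 6/(-237) = 6*(-1/237) = -2/79 ≈ -0.025316)
b(35)/Q = 35/(-2/79) = 35*(-79/2) = -2765/2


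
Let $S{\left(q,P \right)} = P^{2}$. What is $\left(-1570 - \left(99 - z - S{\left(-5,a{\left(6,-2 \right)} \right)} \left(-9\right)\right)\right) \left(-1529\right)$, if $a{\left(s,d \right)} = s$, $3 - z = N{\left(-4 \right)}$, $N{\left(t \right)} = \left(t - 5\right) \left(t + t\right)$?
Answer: $3152798$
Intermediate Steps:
$N{\left(t \right)} = 2 t \left(-5 + t\right)$ ($N{\left(t \right)} = \left(-5 + t\right) 2 t = 2 t \left(-5 + t\right)$)
$z = -69$ ($z = 3 - 2 \left(-4\right) \left(-5 - 4\right) = 3 - 2 \left(-4\right) \left(-9\right) = 3 - 72 = -69$)
$\left(-1570 - \left(99 - z - S{\left(-5,a{\left(6,-2 \right)} \right)} \left(-9\right)\right)\right) \left(-1529\right) = \left(-1570 + \left(-99 + \left(-69 + 6^{2} \left(-9\right)\right)\right)\right) \left(-1529\right) = \left(-1570 + \left(-99 + \left(-69 + 36 \left(-9\right)\right)\right)\right) \left(-1529\right) = \left(-1570 - 492\right) \left(-1529\right) = \left(-2062\right) \left(-1529\right) = 3152798$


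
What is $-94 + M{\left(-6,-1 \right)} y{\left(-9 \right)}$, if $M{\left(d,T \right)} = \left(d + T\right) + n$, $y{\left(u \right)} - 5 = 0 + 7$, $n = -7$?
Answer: $-262$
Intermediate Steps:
$y{\left(u \right)} = 12$ ($y{\left(u \right)} = 5 + \left(0 + 7\right) = 5 + 7 = 12$)
$M{\left(d,T \right)} = -7 + T + d$ ($M{\left(d,T \right)} = \left(d + T\right) - 7 = \left(T + d\right) - 7 = -7 + T + d$)
$-94 + M{\left(-6,-1 \right)} y{\left(-9 \right)} = -94 + \left(-7 - 1 - 6\right) 12 = -94 - 168 = -262$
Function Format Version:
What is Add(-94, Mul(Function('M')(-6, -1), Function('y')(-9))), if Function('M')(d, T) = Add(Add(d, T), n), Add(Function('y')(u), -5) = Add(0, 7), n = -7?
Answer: -262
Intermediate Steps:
Function('y')(u) = 12 (Function('y')(u) = Add(5, Add(0, 7)) = Add(5, 7) = 12)
Function('M')(d, T) = Add(-7, T, d) (Function('M')(d, T) = Add(Add(d, T), -7) = Add(Add(T, d), -7) = Add(-7, T, d))
Add(-94, Mul(Function('M')(-6, -1), Function('y')(-9))) = Add(-94, Mul(Add(-7, -1, -6), 12)) = Add(-94, Mul(-14, 12)) = Add(-94, -168) = -262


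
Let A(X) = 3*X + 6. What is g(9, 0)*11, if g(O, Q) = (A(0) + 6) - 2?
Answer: 110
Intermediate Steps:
A(X) = 6 + 3*X
g(O, Q) = 10 (g(O, Q) = ((6 + 3*0) + 6) - 2 = ((6 + 0) + 6) - 2 = (6 + 6) - 2 = 12 - 2 = 10)
g(9, 0)*11 = 10*11 = 110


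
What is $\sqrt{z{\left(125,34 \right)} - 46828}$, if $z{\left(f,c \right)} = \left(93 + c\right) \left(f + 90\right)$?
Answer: $i \sqrt{19523} \approx 139.72 i$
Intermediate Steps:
$z{\left(f,c \right)} = \left(90 + f\right) \left(93 + c\right)$ ($z{\left(f,c \right)} = \left(93 + c\right) \left(90 + f\right) = \left(90 + f\right) \left(93 + c\right)$)
$\sqrt{z{\left(125,34 \right)} - 46828} = \sqrt{\left(8370 + 90 \cdot 34 + 93 \cdot 125 + 34 \cdot 125\right) - 46828} = \sqrt{\left(8370 + 3060 + 11625 + 4250\right) - 46828} = \sqrt{27305 - 46828} = \sqrt{-19523} = i \sqrt{19523}$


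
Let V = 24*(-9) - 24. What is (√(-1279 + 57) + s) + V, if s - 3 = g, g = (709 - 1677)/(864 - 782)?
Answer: -10201/41 + I*√1222 ≈ -248.8 + 34.957*I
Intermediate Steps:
V = -240 (V = -216 - 24 = -240)
g = -484/41 (g = -968/82 = -968*1/82 = -484/41 ≈ -11.805)
s = -361/41 (s = 3 - 484/41 = -361/41 ≈ -8.8049)
(√(-1279 + 57) + s) + V = (√(-1279 + 57) - 361/41) - 240 = (√(-1222) - 361/41) - 240 = (I*√1222 - 361/41) - 240 = (-361/41 + I*√1222) - 240 = -10201/41 + I*√1222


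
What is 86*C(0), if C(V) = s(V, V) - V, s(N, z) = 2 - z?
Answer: 172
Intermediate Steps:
C(V) = 2 - 2*V (C(V) = (2 - V) - V = 2 - 2*V)
86*C(0) = 86*(2 - 2*0) = 86*(2 + 0) = 86*2 = 172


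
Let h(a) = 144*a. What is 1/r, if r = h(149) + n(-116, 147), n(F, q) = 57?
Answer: 1/21513 ≈ 4.6484e-5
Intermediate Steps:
r = 21513 (r = 144*149 + 57 = 21456 + 57 = 21513)
1/r = 1/21513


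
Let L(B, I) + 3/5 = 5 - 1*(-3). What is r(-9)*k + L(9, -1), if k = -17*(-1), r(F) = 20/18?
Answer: 1183/45 ≈ 26.289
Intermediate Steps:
L(B, I) = 37/5 (L(B, I) = -⅗ + (5 - 1*(-3)) = -⅗ + (5 + 3) = -⅗ + 8 = 37/5)
r(F) = 10/9 (r(F) = 20*(1/18) = 10/9)
k = 17
r(-9)*k + L(9, -1) = (10/9)*17 + 37/5 = 170/9 + 37/5 = 1183/45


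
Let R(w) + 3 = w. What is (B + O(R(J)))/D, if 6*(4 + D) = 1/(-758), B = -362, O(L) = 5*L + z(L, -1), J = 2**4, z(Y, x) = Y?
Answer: 1291632/18193 ≈ 70.996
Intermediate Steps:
J = 16
R(w) = -3 + w
O(L) = 6*L (O(L) = 5*L + L = 6*L)
D = -18193/4548 (D = -4 + (1/6)/(-758) = -4 + (1/6)*(-1/758) = -4 - 1/4548 = -18193/4548 ≈ -4.0002)
(B + O(R(J)))/D = (-362 + 6*(-3 + 16))/(-18193/4548) = (-362 + 6*13)*(-4548/18193) = (-362 + 78)*(-4548/18193) = -284*(-4548/18193) = 1291632/18193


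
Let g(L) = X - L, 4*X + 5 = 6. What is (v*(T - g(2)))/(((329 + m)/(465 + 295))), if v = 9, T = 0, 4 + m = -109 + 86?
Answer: 5985/151 ≈ 39.636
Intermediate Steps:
m = -27 (m = -4 + (-109 + 86) = -4 - 23 = -27)
X = 1/4 (X = -5/4 + (1/4)*6 = -5/4 + 3/2 = 1/4 ≈ 0.25000)
g(L) = 1/4 - L
(v*(T - g(2)))/(((329 + m)/(465 + 295))) = (9*(0 - (1/4 - 1*2)))/(((329 - 27)/(465 + 295))) = (9*(0 - (1/4 - 2)))/((302/760)) = (9*(0 - 1*(-7/4)))/((302*(1/760))) = (9*(0 + 7/4))/(151/380) = (9*(7/4))*(380/151) = (63/4)*(380/151) = 5985/151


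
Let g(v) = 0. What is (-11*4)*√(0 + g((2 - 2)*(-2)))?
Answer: 0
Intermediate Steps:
(-11*4)*√(0 + g((2 - 2)*(-2))) = (-11*4)*√(0 + 0) = -44*√0 = -44*0 = 0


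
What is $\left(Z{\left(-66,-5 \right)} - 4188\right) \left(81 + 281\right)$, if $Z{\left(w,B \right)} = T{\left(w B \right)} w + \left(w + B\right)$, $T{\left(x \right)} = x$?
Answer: $-9426118$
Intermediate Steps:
$Z{\left(w,B \right)} = B + w + B w^{2}$ ($Z{\left(w,B \right)} = w B w + \left(w + B\right) = B w w + \left(B + w\right) = B w^{2} + \left(B + w\right) = B + w + B w^{2}$)
$\left(Z{\left(-66,-5 \right)} - 4188\right) \left(81 + 281\right) = \left(\left(-5 - 66 - 5 \left(-66\right)^{2}\right) - 4188\right) \left(81 + 281\right) = \left(\left(-5 - 66 - 21780\right) - 4188\right) 362 = \left(-21851 - 4188\right) 362 = \left(-26039\right) 362 = -9426118$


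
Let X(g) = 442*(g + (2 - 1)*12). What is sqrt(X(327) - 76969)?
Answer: sqrt(72869) ≈ 269.94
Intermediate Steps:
X(g) = 5304 + 442*g (X(g) = 442*(g + 1*12) = 442*(g + 12) = 442*(12 + g) = 5304 + 442*g)
sqrt(X(327) - 76969) = sqrt((5304 + 442*327) - 76969) = sqrt((5304 + 144534) - 76969) = sqrt(149838 - 76969) = sqrt(72869)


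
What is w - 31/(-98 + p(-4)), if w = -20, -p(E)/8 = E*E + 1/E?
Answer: -4449/224 ≈ -19.862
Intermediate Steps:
p(E) = -8/E - 8*E**2 (p(E) = -8*(E*E + 1/E) = -8*(E**2 + 1/E) = -8*(1/E + E**2) = -8/E - 8*E**2)
w - 31/(-98 + p(-4)) = -20 - 31/(-98 + 8*(-1 - 1*(-4)**3)/(-4)) = -20 - 31/(-98 + 8*(-1/4)*(-1 - 1*(-64))) = -20 - 31/(-98 + 8*(-1/4)*(-1 + 64)) = -20 - 31/(-98 + 8*(-1/4)*63) = -20 - 31/(-98 - 126) = -20 - 31/(-224) = -20 - 1/224*(-31) = -20 + 31/224 = -4449/224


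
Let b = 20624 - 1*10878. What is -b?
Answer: -9746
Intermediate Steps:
b = 9746 (b = 20624 - 10878 = 9746)
-b = -1*9746 = -9746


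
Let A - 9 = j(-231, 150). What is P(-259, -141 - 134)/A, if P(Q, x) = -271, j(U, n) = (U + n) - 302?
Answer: 271/374 ≈ 0.72460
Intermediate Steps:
j(U, n) = -302 + U + n
A = -374 (A = 9 + (-302 - 231 + 150) = 9 - 383 = -374)
P(-259, -141 - 134)/A = -271/(-374) = -271*(-1/374) = 271/374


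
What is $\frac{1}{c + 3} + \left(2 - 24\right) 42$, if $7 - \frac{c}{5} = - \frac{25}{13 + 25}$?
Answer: $- \frac{1449718}{1569} \approx -923.98$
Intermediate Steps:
$c = \frac{1455}{38}$ ($c = 35 - 5 \left(- \frac{25}{13 + 25}\right) = 35 - 5 \left(- \frac{25}{38}\right) = 35 - 5 \left(\left(-25\right) \frac{1}{38}\right) = 35 - - \frac{125}{38} = 35 + \frac{125}{38} = \frac{1455}{38} \approx 38.289$)
$\frac{1}{c + 3} + \left(2 - 24\right) 42 = \frac{1}{\frac{1455}{38} + 3} + \left(2 - 24\right) 42 = \frac{1}{\frac{1569}{38}} + \left(2 - 24\right) 42 = \frac{38}{1569} - 924 = - \frac{1449718}{1569}$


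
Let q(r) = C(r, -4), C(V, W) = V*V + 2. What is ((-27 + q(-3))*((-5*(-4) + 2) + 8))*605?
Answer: -290400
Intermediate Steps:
C(V, W) = 2 + V² (C(V, W) = V² + 2 = 2 + V²)
q(r) = 2 + r²
((-27 + q(-3))*((-5*(-4) + 2) + 8))*605 = ((-27 + (2 + (-3)²))*((-5*(-4) + 2) + 8))*605 = ((-27 + (2 + 9))*((20 + 2) + 8))*605 = ((-27 + 11)*(22 + 8))*605 = -16*30*605 = -480*605 = -290400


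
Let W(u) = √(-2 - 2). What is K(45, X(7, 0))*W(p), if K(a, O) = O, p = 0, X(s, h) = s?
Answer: 14*I ≈ 14.0*I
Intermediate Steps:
W(u) = 2*I (W(u) = √(-4) = 2*I)
K(45, X(7, 0))*W(p) = 7*(2*I) = 14*I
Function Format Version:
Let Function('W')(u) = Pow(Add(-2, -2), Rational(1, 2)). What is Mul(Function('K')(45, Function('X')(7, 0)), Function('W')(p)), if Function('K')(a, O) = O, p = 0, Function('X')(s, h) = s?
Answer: Mul(14, I) ≈ Mul(14.000, I)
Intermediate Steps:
Function('W')(u) = Mul(2, I) (Function('W')(u) = Pow(-4, Rational(1, 2)) = Mul(2, I))
Mul(Function('K')(45, Function('X')(7, 0)), Function('W')(p)) = Mul(7, Mul(2, I)) = Mul(14, I)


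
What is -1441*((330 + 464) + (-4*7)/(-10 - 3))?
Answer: -14914350/13 ≈ -1.1473e+6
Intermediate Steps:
-1441*((330 + 464) + (-4*7)/(-10 - 3)) = -1441*(794 - 28/(-13)) = -1441*(794 - 28*(-1/13)) = -1441*(794 + 28/13) = -1441*10350/13 = -14914350/13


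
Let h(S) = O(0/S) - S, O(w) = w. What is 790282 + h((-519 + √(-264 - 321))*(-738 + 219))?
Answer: 520921 + 1557*I*√65 ≈ 5.2092e+5 + 12553.0*I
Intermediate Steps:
h(S) = -S (h(S) = 0/S - S = 0 - S = -S)
790282 + h((-519 + √(-264 - 321))*(-738 + 219)) = 790282 - (-519 + √(-264 - 321))*(-738 + 219) = 790282 - (-519 + √(-585))*(-519) = 790282 - (-519 + 3*I*√65)*(-519) = 790282 - (269361 - 1557*I*√65) = 790282 + (-269361 + 1557*I*√65) = 520921 + 1557*I*√65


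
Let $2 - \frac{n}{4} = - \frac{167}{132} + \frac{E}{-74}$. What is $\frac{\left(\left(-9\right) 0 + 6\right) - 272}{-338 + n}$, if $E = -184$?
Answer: $\frac{324786}{408895} \approx 0.7943$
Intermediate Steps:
$n = \frac{3803}{1221}$ ($n = 8 - 4 \left(- \frac{167}{132} - \frac{184}{-74}\right) = 8 - 4 \left(\left(-167\right) \frac{1}{132} - - \frac{92}{37}\right) = 8 - 4 \left(- \frac{167}{132} + \frac{92}{37}\right) = 8 - \frac{5965}{1221} = \frac{3803}{1221} \approx 3.1147$)
$\frac{\left(\left(-9\right) 0 + 6\right) - 272}{-338 + n} = \frac{\left(\left(-9\right) 0 + 6\right) - 272}{-338 + \frac{3803}{1221}} = \frac{\left(0 + 6\right) - 272}{- \frac{408895}{1221}} = \left(6 - 272\right) \left(- \frac{1221}{408895}\right) = \left(-266\right) \left(- \frac{1221}{408895}\right) = \frac{324786}{408895}$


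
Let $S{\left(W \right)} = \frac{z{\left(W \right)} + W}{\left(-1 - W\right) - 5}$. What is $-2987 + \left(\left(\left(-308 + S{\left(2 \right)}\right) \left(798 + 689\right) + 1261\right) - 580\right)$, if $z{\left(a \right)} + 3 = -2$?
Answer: $- \frac{3677955}{8} \approx -4.5974 \cdot 10^{5}$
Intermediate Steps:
$z{\left(a \right)} = -5$ ($z{\left(a \right)} = -3 - 2 = -5$)
$S{\left(W \right)} = \frac{-5 + W}{-6 - W}$ ($S{\left(W \right)} = \frac{-5 + W}{\left(-1 - W\right) - 5} = \frac{-5 + W}{-6 - W}$)
$-2987 + \left(\left(\left(-308 + S{\left(2 \right)}\right) \left(798 + 689\right) + 1261\right) - 580\right) = -2987 + \left(\left(\left(-308 + \frac{5 - 2}{6 + 2}\right) \left(798 + 689\right) + 1261\right) - 580\right) = -2987 + \left(\left(\left(-308 + \frac{5 - 2}{8}\right) 1487 + 1261\right) - 580\right) = -2987 + \left(\left(\left(-308 + \frac{1}{8} \cdot 3\right) 1487 + 1261\right) - 580\right) = -2987 + \left(\left(\left(-308 + \frac{3}{8}\right) 1487 + 1261\right) - 580\right) = -2987 + \left(\left(\left(- \frac{2461}{8}\right) 1487 + 1261\right) - 580\right) = -2987 + \left(\left(- \frac{3659507}{8} + 1261\right) - 580\right) = -2987 - \frac{3654059}{8} = - \frac{3677955}{8}$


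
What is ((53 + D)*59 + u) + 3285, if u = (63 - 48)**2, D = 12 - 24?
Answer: 5929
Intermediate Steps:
D = -12
u = 225 (u = 15**2 = 225)
((53 + D)*59 + u) + 3285 = ((53 - 12)*59 + 225) + 3285 = (41*59 + 225) + 3285 = (2419 + 225) + 3285 = 2644 + 3285 = 5929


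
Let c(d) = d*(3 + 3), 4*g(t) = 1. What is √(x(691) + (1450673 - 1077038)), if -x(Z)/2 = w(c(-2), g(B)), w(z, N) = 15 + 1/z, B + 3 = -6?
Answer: √13449786/6 ≈ 611.23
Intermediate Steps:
B = -9 (B = -3 - 6 = -9)
g(t) = ¼ (g(t) = (¼)*1 = ¼)
c(d) = 6*d (c(d) = d*6 = 6*d)
x(Z) = -179/6 (x(Z) = -2*(15 + 1/(6*(-2))) = -2*(15 + 1/(-12)) = -2*(15 - 1/12) = -2*179/12 = -179/6)
√(x(691) + (1450673 - 1077038)) = √(-179/6 + (1450673 - 1077038)) = √(-179/6 + 373635) = √(2241631/6) = √13449786/6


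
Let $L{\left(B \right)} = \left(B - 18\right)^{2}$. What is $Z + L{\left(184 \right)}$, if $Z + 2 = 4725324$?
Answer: $4752878$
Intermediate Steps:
$L{\left(B \right)} = \left(-18 + B\right)^{2}$
$Z = 4725322$ ($Z = -2 + 4725324 = 4725322$)
$Z + L{\left(184 \right)} = 4725322 + \left(-18 + 184\right)^{2} = 4725322 + 166^{2} = 4725322 + 27556 = 4752878$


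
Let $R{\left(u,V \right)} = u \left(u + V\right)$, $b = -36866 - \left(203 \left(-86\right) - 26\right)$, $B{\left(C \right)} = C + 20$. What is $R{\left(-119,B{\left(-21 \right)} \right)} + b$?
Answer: $-5102$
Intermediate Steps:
$B{\left(C \right)} = 20 + C$
$b = -19382$ ($b = -36866 - \left(-17458 - 26\right) = -36866 - -17484 = -36866 + 17484 = -19382$)
$R{\left(u,V \right)} = u \left(V + u\right)$
$R{\left(-119,B{\left(-21 \right)} \right)} + b = - 119 \left(\left(20 - 21\right) - 119\right) - 19382 = - 119 \left(-1 - 119\right) - 19382 = \left(-119\right) \left(-120\right) - 19382 = 14280 - 19382 = -5102$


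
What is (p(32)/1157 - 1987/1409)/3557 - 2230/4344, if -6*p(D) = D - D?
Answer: -5592487259/10885657836 ≈ -0.51375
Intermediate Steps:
p(D) = 0 (p(D) = -(D - D)/6 = -1/6*0 = 0)
(p(32)/1157 - 1987/1409)/3557 - 2230/4344 = (0/1157 - 1987/1409)/3557 - 2230/4344 = (0*(1/1157) - 1987*1/1409)*(1/3557) - 2230*1/4344 = (0 - 1987/1409)*(1/3557) - 1115/2172 = -1987/1409*1/3557 - 1115/2172 = -1987/5011813 - 1115/2172 = -5592487259/10885657836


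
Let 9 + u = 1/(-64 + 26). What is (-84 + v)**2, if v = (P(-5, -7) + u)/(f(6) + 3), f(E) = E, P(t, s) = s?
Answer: 95628841/12996 ≈ 7358.3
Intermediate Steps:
u = -343/38 (u = -9 + 1/(-64 + 26) = -9 + 1/(-38) = -9 - 1/38 = -343/38 ≈ -9.0263)
v = -203/114 (v = (-7 - 343/38)/(6 + 3) = -609/38/9 = -609/38*1/9 = -203/114 ≈ -1.7807)
(-84 + v)**2 = (-84 - 203/114)**2 = (-9779/114)**2 = 95628841/12996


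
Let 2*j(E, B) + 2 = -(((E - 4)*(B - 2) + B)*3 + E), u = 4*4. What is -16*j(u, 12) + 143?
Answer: 3455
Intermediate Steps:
u = 16
j(E, B) = -1 - 3*B/2 - E/2 - 3*(-4 + E)*(-2 + B)/2 (j(E, B) = -1 + (-(((E - 4)*(B - 2) + B)*3 + E))/2 = -1 + (-(((-4 + E)*(-2 + B) + B)*3 + E))/2 = -1 + (-((B + (-4 + E)*(-2 + B))*3 + E))/2 = -1 + (-((3*B + 3*(-4 + E)*(-2 + B)) + E))/2 = -1 + (-(E + 3*B + 3*(-4 + E)*(-2 + B)))/2 = -1 + (-E - 3*B - 3*(-4 + E)*(-2 + B))/2 = -1 + (-3*B/2 - E/2 - 3*(-4 + E)*(-2 + B)/2) = -1 - 3*B/2 - E/2 - 3*(-4 + E)*(-2 + B)/2)
-16*j(u, 12) + 143 = -16*(-13 + (5/2)*16 + (9/2)*12 - 3/2*12*16) + 143 = -16*(-13 + 40 + 54 - 288) + 143 = -16*(-207) + 143 = 3312 + 143 = 3455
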